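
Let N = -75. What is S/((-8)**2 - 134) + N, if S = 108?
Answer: -2679/35 ≈ -76.543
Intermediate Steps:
S/((-8)**2 - 134) + N = 108/((-8)**2 - 134) - 75 = 108/(64 - 134) - 75 = 108/(-70) - 75 = 108*(-1/70) - 75 = -54/35 - 75 = -2679/35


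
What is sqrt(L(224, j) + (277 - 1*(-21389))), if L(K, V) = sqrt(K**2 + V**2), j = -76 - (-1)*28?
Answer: sqrt(21666 + 16*sqrt(205)) ≈ 147.97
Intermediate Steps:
j = -48 (j = -76 - 1*(-28) = -76 + 28 = -48)
sqrt(L(224, j) + (277 - 1*(-21389))) = sqrt(sqrt(224**2 + (-48)**2) + (277 - 1*(-21389))) = sqrt(sqrt(50176 + 2304) + (277 + 21389)) = sqrt(sqrt(52480) + 21666) = sqrt(16*sqrt(205) + 21666) = sqrt(21666 + 16*sqrt(205))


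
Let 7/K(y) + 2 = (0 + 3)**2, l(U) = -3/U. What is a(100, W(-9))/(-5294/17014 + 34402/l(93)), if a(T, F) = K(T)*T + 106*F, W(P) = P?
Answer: 7264978/9072394881 ≈ 0.00080078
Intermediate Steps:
K(y) = 1 (K(y) = 7/(-2 + (0 + 3)**2) = 7/(-2 + 3**2) = 7/(-2 + 9) = 7/7 = 7*(1/7) = 1)
a(T, F) = T + 106*F (a(T, F) = 1*T + 106*F = T + 106*F)
a(100, W(-9))/(-5294/17014 + 34402/l(93)) = (100 + 106*(-9))/(-5294/17014 + 34402/((-3/93))) = (100 - 954)/(-5294*1/17014 + 34402/((-3*1/93))) = -854/(-2647/8507 + 34402/(-1/31)) = -854/(-2647/8507 + 34402*(-31)) = -854/(-2647/8507 - 1066462) = -854/(-9072394881/8507) = -854*(-8507/9072394881) = 7264978/9072394881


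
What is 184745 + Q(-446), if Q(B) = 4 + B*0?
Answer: 184749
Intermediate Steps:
Q(B) = 4 (Q(B) = 4 + 0 = 4)
184745 + Q(-446) = 184745 + 4 = 184749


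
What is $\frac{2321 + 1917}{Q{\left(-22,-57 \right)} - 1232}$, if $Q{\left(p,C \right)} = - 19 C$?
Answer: $- \frac{4238}{149} \approx -28.443$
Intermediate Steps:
$\frac{2321 + 1917}{Q{\left(-22,-57 \right)} - 1232} = \frac{2321 + 1917}{\left(-19\right) \left(-57\right) - 1232} = \frac{4238}{1083 - 1232} = \frac{4238}{-149} = 4238 \left(- \frac{1}{149}\right) = - \frac{4238}{149}$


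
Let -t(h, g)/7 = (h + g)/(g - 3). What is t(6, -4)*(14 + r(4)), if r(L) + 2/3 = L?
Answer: 104/3 ≈ 34.667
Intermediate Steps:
t(h, g) = -7*(g + h)/(-3 + g) (t(h, g) = -7*(h + g)/(g - 3) = -7*(g + h)/(-3 + g))
r(L) = -⅔ + L
t(6, -4)*(14 + r(4)) = (7*(-1*(-4) - 1*6)/(-3 - 4))*(14 + (-⅔ + 4)) = (7*(4 - 6)/(-7))*(14 + 10/3) = (7*(-⅐)*(-2))*(52/3) = 2*(52/3) = 104/3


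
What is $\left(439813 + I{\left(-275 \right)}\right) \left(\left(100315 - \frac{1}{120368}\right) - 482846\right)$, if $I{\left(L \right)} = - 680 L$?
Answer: $- \frac{28861285793549517}{120368} \approx -2.3978 \cdot 10^{11}$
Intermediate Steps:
$\left(439813 + I{\left(-275 \right)}\right) \left(\left(100315 - \frac{1}{120368}\right) - 482846\right) = \left(439813 - -187000\right) \left(\left(100315 - \frac{1}{120368}\right) - 482846\right) = \left(439813 + 187000\right) \left(\left(100315 - \frac{1}{120368}\right) - 482846\right) = 626813 \left(\left(100315 - \frac{1}{120368}\right) - 482846\right) = 626813 \left(\frac{12074715919}{120368} - 482846\right) = 626813 \left(- \frac{46044491409}{120368}\right) = - \frac{28861285793549517}{120368}$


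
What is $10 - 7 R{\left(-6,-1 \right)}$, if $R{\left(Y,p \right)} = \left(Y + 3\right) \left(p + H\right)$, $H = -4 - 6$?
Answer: $-221$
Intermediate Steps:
$H = -10$ ($H = -4 - 6 = -10$)
$R{\left(Y,p \right)} = \left(-10 + p\right) \left(3 + Y\right)$ ($R{\left(Y,p \right)} = \left(Y + 3\right) \left(p - 10\right) = \left(3 + Y\right) \left(-10 + p\right) = \left(-10 + p\right) \left(3 + Y\right)$)
$10 - 7 R{\left(-6,-1 \right)} = 10 - 7 \left(-30 - -60 + 3 \left(-1\right) - -6\right) = 10 - 7 \left(-30 + 60 - 3 + 6\right) = 10 - 231 = -221$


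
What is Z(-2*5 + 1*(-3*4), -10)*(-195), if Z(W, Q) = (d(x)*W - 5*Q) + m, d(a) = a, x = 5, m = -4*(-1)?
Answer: 10920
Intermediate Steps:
m = 4
Z(W, Q) = 4 - 5*Q + 5*W (Z(W, Q) = (5*W - 5*Q) + 4 = (-5*Q + 5*W) + 4 = 4 - 5*Q + 5*W)
Z(-2*5 + 1*(-3*4), -10)*(-195) = (4 - 5*(-10) + 5*(-2*5 + 1*(-3*4)))*(-195) = (4 + 50 + 5*(-10 + 1*(-12)))*(-195) = (4 + 50 + 5*(-10 - 12))*(-195) = (4 + 50 + 5*(-22))*(-195) = (4 + 50 - 110)*(-195) = -56*(-195) = 10920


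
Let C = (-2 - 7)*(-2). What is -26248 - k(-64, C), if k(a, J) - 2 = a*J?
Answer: -25098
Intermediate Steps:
C = 18 (C = -9*(-2) = 18)
k(a, J) = 2 + J*a (k(a, J) = 2 + a*J = 2 + J*a)
-26248 - k(-64, C) = -26248 - (2 + 18*(-64)) = -26248 - (2 - 1152) = -26248 - 1*(-1150) = -26248 + 1150 = -25098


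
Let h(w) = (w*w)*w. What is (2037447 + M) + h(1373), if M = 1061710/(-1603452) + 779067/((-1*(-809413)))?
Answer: 1680929461355958670159/648927446838 ≈ 2.5903e+9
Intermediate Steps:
h(w) = w³ (h(w) = w²*w = w³)
M = 194917331527/648927446838 (M = 1061710*(-1/1603452) + 779067/809413 = -530855/801726 + 779067*(1/809413) = -530855/801726 + 779067/809413 = 194917331527/648927446838 ≈ 0.30037)
(2037447 + M) + h(1373) = (2037447 + 194917331527/648927446838) + 1373³ = 1322155474695074113/648927446838 + 2588282117 = 1680929461355958670159/648927446838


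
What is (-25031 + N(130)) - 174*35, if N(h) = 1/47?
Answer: -1462686/47 ≈ -31121.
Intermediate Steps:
N(h) = 1/47
(-25031 + N(130)) - 174*35 = (-25031 + 1/47) - 174*35 = -1176456/47 - 6090 = -1462686/47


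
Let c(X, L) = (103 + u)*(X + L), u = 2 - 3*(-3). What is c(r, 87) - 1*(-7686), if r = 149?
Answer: 34590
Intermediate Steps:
u = 11 (u = 2 + 9 = 11)
c(X, L) = 114*L + 114*X (c(X, L) = (103 + 11)*(X + L) = 114*(L + X) = 114*L + 114*X)
c(r, 87) - 1*(-7686) = (114*87 + 114*149) - 1*(-7686) = (9918 + 16986) + 7686 = 26904 + 7686 = 34590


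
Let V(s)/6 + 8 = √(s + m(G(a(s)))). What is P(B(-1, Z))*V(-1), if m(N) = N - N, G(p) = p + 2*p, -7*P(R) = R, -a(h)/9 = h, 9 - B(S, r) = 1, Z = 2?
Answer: 384/7 - 48*I/7 ≈ 54.857 - 6.8571*I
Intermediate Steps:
B(S, r) = 8 (B(S, r) = 9 - 1*1 = 9 - 1 = 8)
a(h) = -9*h
P(R) = -R/7
G(p) = 3*p
m(N) = 0
V(s) = -48 + 6*√s (V(s) = -48 + 6*√(s + 0) = -48 + 6*√s)
P(B(-1, Z))*V(-1) = (-⅐*8)*(-48 + 6*√(-1)) = -8*(-48 + 6*I)/7 = 384/7 - 48*I/7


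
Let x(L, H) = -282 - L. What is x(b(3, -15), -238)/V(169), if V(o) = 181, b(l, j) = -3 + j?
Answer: -264/181 ≈ -1.4586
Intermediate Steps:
x(b(3, -15), -238)/V(169) = (-282 - (-3 - 15))/181 = (-282 - 1*(-18))*(1/181) = (-282 + 18)*(1/181) = -264*1/181 = -264/181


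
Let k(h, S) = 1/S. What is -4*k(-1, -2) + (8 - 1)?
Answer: 9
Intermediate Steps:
-4*k(-1, -2) + (8 - 1) = -4/(-2) + (8 - 1) = -4*(-½) + 7 = 2 + 7 = 9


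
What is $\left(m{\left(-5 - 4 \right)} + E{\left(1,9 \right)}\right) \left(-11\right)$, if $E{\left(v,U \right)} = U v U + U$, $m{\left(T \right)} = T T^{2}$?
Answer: $7029$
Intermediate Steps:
$m{\left(T \right)} = T^{3}$
$E{\left(v,U \right)} = U + v U^{2}$ ($E{\left(v,U \right)} = v U^{2} + U = U + v U^{2}$)
$\left(m{\left(-5 - 4 \right)} + E{\left(1,9 \right)}\right) \left(-11\right) = \left(\left(-5 - 4\right)^{3} + 9 \left(1 + 9 \cdot 1\right)\right) \left(-11\right) = \left(\left(-5 - 4\right)^{3} + 9 \left(1 + 9\right)\right) \left(-11\right) = \left(\left(-9\right)^{3} + 9 \cdot 10\right) \left(-11\right) = \left(-729 + 90\right) \left(-11\right) = \left(-639\right) \left(-11\right) = 7029$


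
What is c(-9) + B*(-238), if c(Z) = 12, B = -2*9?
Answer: 4296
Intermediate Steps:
B = -18
c(-9) + B*(-238) = 12 - 18*(-238) = 12 + 4284 = 4296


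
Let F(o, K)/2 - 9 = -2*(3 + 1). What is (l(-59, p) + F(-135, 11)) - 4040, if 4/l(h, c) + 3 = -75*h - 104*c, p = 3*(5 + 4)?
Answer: -3258664/807 ≈ -4038.0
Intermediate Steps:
F(o, K) = 2 (F(o, K) = 18 + 2*(-2*(3 + 1)) = 18 + 2*(-2*4) = 18 + 2*(-8) = 18 - 16 = 2)
p = 27 (p = 3*9 = 27)
l(h, c) = 4/(-3 - 104*c - 75*h) (l(h, c) = 4/(-3 + (-75*h - 104*c)) = 4/(-3 + (-104*c - 75*h)) = 4/(-3 - 104*c - 75*h))
(l(-59, p) + F(-135, 11)) - 4040 = (-4/(3 + 75*(-59) + 104*27) + 2) - 4040 = (-4/(3 - 4425 + 2808) + 2) - 4040 = (-4/(-1614) + 2) - 4040 = (-4*(-1/1614) + 2) - 4040 = (2/807 + 2) - 4040 = 1616/807 - 4040 = -3258664/807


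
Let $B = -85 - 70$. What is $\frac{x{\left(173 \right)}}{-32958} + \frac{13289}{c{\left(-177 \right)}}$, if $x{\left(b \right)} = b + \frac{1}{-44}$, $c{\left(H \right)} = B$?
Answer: $- \frac{6424083211}{74924520} \approx -85.741$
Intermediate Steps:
$B = -155$
$c{\left(H \right)} = -155$
$x{\left(b \right)} = - \frac{1}{44} + b$ ($x{\left(b \right)} = b - \frac{1}{44} = - \frac{1}{44} + b$)
$\frac{x{\left(173 \right)}}{-32958} + \frac{13289}{c{\left(-177 \right)}} = \frac{- \frac{1}{44} + 173}{-32958} + \frac{13289}{-155} = \frac{7611}{44} \left(- \frac{1}{32958}\right) + 13289 \left(- \frac{1}{155}\right) = - \frac{2537}{483384} - \frac{13289}{155} = - \frac{6424083211}{74924520}$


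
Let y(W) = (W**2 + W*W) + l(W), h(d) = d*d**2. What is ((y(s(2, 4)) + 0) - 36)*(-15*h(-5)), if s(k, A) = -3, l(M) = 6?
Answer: -22500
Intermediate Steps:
h(d) = d**3
y(W) = 6 + 2*W**2 (y(W) = (W**2 + W*W) + 6 = (W**2 + W**2) + 6 = 2*W**2 + 6 = 6 + 2*W**2)
((y(s(2, 4)) + 0) - 36)*(-15*h(-5)) = (((6 + 2*(-3)**2) + 0) - 36)*(-15*(-5)**3) = (((6 + 2*9) + 0) - 36)*(-15*(-125)) = (((6 + 18) + 0) - 36)*1875 = ((24 + 0) - 36)*1875 = (24 - 36)*1875 = -12*1875 = -22500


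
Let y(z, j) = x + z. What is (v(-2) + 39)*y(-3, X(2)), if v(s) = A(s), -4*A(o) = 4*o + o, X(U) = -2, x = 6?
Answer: 249/2 ≈ 124.50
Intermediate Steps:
A(o) = -5*o/4 (A(o) = -(4*o + o)/4 = -5*o/4)
v(s) = -5*s/4
y(z, j) = 6 + z
(v(-2) + 39)*y(-3, X(2)) = (-5/4*(-2) + 39)*(6 - 3) = (5/2 + 39)*3 = (83/2)*3 = 249/2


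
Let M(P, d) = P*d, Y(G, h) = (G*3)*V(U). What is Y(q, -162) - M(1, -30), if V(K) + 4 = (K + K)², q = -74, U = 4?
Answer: -13290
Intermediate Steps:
V(K) = -4 + 4*K² (V(K) = -4 + (K + K)² = -4 + (2*K)² = -4 + 4*K²)
Y(G, h) = 180*G (Y(G, h) = (G*3)*(-4 + 4*4²) = (3*G)*(-4 + 4*16) = (3*G)*(-4 + 64) = (3*G)*60 = 180*G)
Y(q, -162) - M(1, -30) = 180*(-74) - (-30) = -13320 - 1*(-30) = -13320 + 30 = -13290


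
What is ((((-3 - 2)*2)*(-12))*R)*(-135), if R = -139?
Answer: 2251800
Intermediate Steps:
((((-3 - 2)*2)*(-12))*R)*(-135) = ((((-3 - 2)*2)*(-12))*(-139))*(-135) = ((-5*2*(-12))*(-139))*(-135) = (-10*(-12)*(-139))*(-135) = (120*(-139))*(-135) = -16680*(-135) = 2251800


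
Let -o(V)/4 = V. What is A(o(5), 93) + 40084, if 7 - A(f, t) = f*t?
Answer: 41951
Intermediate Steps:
o(V) = -4*V
A(f, t) = 7 - f*t
A(o(5), 93) + 40084 = (7 - 1*(-4*5)*93) + 40084 = (7 - 1*(-20)*93) + 40084 = (7 + 1860) + 40084 = 1867 + 40084 = 41951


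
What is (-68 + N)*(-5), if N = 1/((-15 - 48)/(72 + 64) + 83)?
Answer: 763164/2245 ≈ 339.94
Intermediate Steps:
N = 136/11225 (N = 1/(-63/136 + 83) = 1/(11225/136) = 136/11225 ≈ 0.012116)
(-68 + N)*(-5) = (-68 + 136/11225)*(-5) = -763164/11225*(-5) = 763164/2245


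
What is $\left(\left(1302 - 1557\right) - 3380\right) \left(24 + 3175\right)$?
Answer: $-11628365$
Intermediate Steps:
$\left(\left(1302 - 1557\right) - 3380\right) \left(24 + 3175\right) = \left(\left(1302 - 1557\right) - 3380\right) 3199 = \left(-255 - 3380\right) 3199 = \left(-3635\right) 3199 = -11628365$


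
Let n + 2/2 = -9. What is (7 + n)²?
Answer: 9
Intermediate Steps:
n = -10 (n = -1 - 9 = -10)
(7 + n)² = (7 - 10)² = (-3)² = 9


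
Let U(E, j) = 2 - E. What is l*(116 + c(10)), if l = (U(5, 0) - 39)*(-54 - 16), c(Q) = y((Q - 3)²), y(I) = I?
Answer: 485100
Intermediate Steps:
c(Q) = (-3 + Q)² (c(Q) = (Q - 3)² = (-3 + Q)²)
l = 2940 (l = ((2 - 1*5) - 39)*(-54 - 16) = ((2 - 5) - 39)*(-70) = (-3 - 39)*(-70) = -42*(-70) = 2940)
l*(116 + c(10)) = 2940*(116 + (-3 + 10)²) = 2940*(116 + 7²) = 2940*(116 + 49) = 2940*165 = 485100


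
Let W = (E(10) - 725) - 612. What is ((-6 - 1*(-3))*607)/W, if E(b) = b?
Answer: 1821/1327 ≈ 1.3723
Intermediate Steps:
W = -1327 (W = (10 - 725) - 612 = -715 - 612 = -1327)
((-6 - 1*(-3))*607)/W = ((-6 - 1*(-3))*607)/(-1327) = ((-6 + 3)*607)*(-1/1327) = -3*607*(-1/1327) = -1821*(-1/1327) = 1821/1327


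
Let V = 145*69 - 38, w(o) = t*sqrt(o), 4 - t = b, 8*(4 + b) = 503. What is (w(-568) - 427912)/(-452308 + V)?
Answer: 427912/442341 + 439*I*sqrt(142)/1769364 ≈ 0.96738 + 0.0029566*I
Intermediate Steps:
b = 471/8 (b = -4 + (1/8)*503 = -4 + 503/8 = 471/8 ≈ 58.875)
t = -439/8 (t = 4 - 1*471/8 = 4 - 471/8 = -439/8 ≈ -54.875)
w(o) = -439*sqrt(o)/8
V = 9967 (V = 10005 - 38 = 9967)
(w(-568) - 427912)/(-452308 + V) = (-439*I*sqrt(142)/4 - 427912)/(-452308 + 9967) = (-439*I*sqrt(142)/4 - 427912)/(-442341) = (-439*I*sqrt(142)/4 - 427912)*(-1/442341) = (-427912 - 439*I*sqrt(142)/4)*(-1/442341) = 427912/442341 + 439*I*sqrt(142)/1769364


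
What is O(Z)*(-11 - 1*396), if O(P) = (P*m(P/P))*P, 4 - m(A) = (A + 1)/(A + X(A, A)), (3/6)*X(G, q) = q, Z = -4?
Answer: -65120/3 ≈ -21707.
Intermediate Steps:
X(G, q) = 2*q
m(A) = 4 - (1 + A)/(3*A) (m(A) = 4 - (A + 1)/(A + 2*A) = 4 - (1 + A)/(3*A))
O(P) = 10*P**2/3 (O(P) = (P*((-1 + 11*(P/P))/(3*((P/P)))))*P = (P*((1/3)*(-1 + 11*1)/1))*P = (P*((1/3)*1*(-1 + 11)))*P = (P*((1/3)*1*10))*P = (P*(10/3))*P = (10*P/3)*P = 10*P**2/3)
O(Z)*(-11 - 1*396) = ((10/3)*(-4)**2)*(-11 - 1*396) = ((10/3)*16)*(-11 - 396) = (160/3)*(-407) = -65120/3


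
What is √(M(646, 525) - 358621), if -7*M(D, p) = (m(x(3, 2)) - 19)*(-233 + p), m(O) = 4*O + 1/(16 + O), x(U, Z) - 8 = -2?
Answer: I*√2127511771/77 ≈ 599.03*I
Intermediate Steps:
x(U, Z) = 6 (x(U, Z) = 8 - 2 = 6)
m(O) = 1/(16 + O) + 4*O
M(D, p) = 25863/154 - 111*p/154 (M(D, p) = -((1 + 4*6² + 64*6)/(16 + 6) - 19)*(-233 + p)/7 = -((1 + 4*36 + 384)/22 - 19)*(-233 + p)/7 = -((1 + 144 + 384)/22 - 19)*(-233 + p)/7 = -((1/22)*529 - 19)*(-233 + p)/7 = -(529/22 - 19)*(-233 + p)/7 = -111*(-233 + p)/154 = -(-25863/22 + 111*p/22)/7 = 25863/154 - 111*p/154)
√(M(646, 525) - 358621) = √((25863/154 - 111/154*525) - 358621) = √((25863/154 - 8325/22) - 358621) = √(-16206/77 - 358621) = √(-27630023/77) = I*√2127511771/77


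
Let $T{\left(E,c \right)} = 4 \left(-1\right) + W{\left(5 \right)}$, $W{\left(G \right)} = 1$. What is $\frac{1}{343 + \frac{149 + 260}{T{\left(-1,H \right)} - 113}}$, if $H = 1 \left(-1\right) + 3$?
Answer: $\frac{116}{39379} \approx 0.0029457$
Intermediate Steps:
$H = 2$ ($H = -1 + 3 = 2$)
$T{\left(E,c \right)} = -3$ ($T{\left(E,c \right)} = 4 \left(-1\right) + 1 = -4 + 1 = -3$)
$\frac{1}{343 + \frac{149 + 260}{T{\left(-1,H \right)} - 113}} = \frac{1}{343 + \frac{149 + 260}{-3 - 113}} = \frac{1}{343 + \frac{409}{-116}} = \frac{1}{343 + 409 \left(- \frac{1}{116}\right)} = \frac{1}{343 - \frac{409}{116}} = \frac{1}{\frac{39379}{116}} = \frac{116}{39379}$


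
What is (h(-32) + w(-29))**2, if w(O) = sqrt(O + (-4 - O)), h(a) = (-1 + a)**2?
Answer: 1185917 + 4356*I ≈ 1.1859e+6 + 4356.0*I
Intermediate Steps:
w(O) = 2*I (w(O) = sqrt(-4) = 2*I)
(h(-32) + w(-29))**2 = ((-1 - 32)**2 + 2*I)**2 = ((-33)**2 + 2*I)**2 = (1089 + 2*I)**2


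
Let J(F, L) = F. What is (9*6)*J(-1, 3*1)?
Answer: -54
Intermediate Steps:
(9*6)*J(-1, 3*1) = (9*6)*(-1) = 54*(-1) = -54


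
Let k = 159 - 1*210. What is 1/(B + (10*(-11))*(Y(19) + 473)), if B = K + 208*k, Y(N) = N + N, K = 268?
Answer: -1/66550 ≈ -1.5026e-5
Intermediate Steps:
k = -51 (k = 159 - 210 = -51)
Y(N) = 2*N
B = -10340 (B = 268 + 208*(-51) = 268 - 10608 = -10340)
1/(B + (10*(-11))*(Y(19) + 473)) = 1/(-10340 + (10*(-11))*(2*19 + 473)) = 1/(-10340 - 110*(38 + 473)) = 1/(-10340 - 110*511) = 1/(-10340 - 56210) = 1/(-66550) = -1/66550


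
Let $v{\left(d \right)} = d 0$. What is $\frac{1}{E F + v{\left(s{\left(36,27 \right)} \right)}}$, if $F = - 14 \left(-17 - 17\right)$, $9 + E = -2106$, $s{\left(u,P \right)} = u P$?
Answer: $- \frac{1}{1006740} \approx -9.933 \cdot 10^{-7}$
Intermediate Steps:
$s{\left(u,P \right)} = P u$
$E = -2115$ ($E = -9 - 2106 = -2115$)
$v{\left(d \right)} = 0$
$F = 476$ ($F = \left(-14\right) \left(-34\right) = 476$)
$\frac{1}{E F + v{\left(s{\left(36,27 \right)} \right)}} = \frac{1}{\left(-2115\right) 476 + 0} = \frac{1}{-1006740 + 0} = \frac{1}{-1006740} = - \frac{1}{1006740}$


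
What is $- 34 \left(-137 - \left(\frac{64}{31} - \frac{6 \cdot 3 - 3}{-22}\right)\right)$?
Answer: $\frac{1620219}{341} \approx 4751.4$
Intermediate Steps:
$- 34 \left(-137 - \left(\frac{64}{31} - \frac{6 \cdot 3 - 3}{-22}\right)\right) = - 34 \left(-137 - \left(\frac{64}{31} - \left(18 - 3\right) \left(- \frac{1}{22}\right)\right)\right) = - 34 \left(-137 + \left(- \frac{64}{31} + 15 \left(- \frac{1}{22}\right)\right)\right) = - 34 \left(-137 - \frac{1873}{682}\right) = \left(-34\right) \left(- \frac{95307}{682}\right) = \frac{1620219}{341}$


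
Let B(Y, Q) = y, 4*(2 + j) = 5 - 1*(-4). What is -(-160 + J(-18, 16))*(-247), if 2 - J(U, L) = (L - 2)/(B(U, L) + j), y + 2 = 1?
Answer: -103246/3 ≈ -34415.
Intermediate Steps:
y = -1 (y = -2 + 1 = -1)
j = 1/4 (j = -2 + (5 - 1*(-4))/4 = -2 + (5 + 4)/4 = -2 + (1/4)*9 = -2 + 9/4 = 1/4 ≈ 0.25000)
B(Y, Q) = -1
J(U, L) = -2/3 + 4*L/3 (J(U, L) = 2 - (L - 2)/(-1 + 1/4) = 2 - (-2 + L)/(-3/4) = 2 - (-2 + L)*(-4)/3 = 2 - (8/3 - 4*L/3) = 2 + (-8/3 + 4*L/3) = -2/3 + 4*L/3)
-(-160 + J(-18, 16))*(-247) = -(-160 + (-2/3 + (4/3)*16))*(-247) = -(-160 + (-2/3 + 64/3))*(-247) = -(-160 + 62/3)*(-247) = -(-418)*(-247)/3 = -1*103246/3 = -103246/3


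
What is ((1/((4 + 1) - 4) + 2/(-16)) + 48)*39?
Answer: 15249/8 ≈ 1906.1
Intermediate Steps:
((1/((4 + 1) - 4) + 2/(-16)) + 48)*39 = ((1/(5 - 4) + 2*(-1/16)) + 48)*39 = ((1/1 - ⅛) + 48)*39 = ((1*1 - ⅛) + 48)*39 = ((1 - ⅛) + 48)*39 = (7/8 + 48)*39 = (391/8)*39 = 15249/8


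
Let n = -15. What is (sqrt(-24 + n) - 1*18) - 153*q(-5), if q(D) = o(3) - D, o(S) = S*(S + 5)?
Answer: -4455 + I*sqrt(39) ≈ -4455.0 + 6.245*I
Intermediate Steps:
o(S) = S*(5 + S)
q(D) = 24 - D (q(D) = 3*(5 + 3) - D = 3*8 - D = 24 - D)
(sqrt(-24 + n) - 1*18) - 153*q(-5) = (sqrt(-24 - 15) - 1*18) - 153*(24 - 1*(-5)) = (sqrt(-39) - 18) - 153*(24 + 5) = (I*sqrt(39) - 18) - 153*29 = (-18 + I*sqrt(39)) - 4437 = -4455 + I*sqrt(39)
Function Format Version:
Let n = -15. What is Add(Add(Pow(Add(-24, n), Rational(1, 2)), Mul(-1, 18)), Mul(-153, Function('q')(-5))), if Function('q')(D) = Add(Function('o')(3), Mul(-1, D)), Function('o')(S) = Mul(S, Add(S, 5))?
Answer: Add(-4455, Mul(I, Pow(39, Rational(1, 2)))) ≈ Add(-4455.0, Mul(6.2450, I))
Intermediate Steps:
Function('o')(S) = Mul(S, Add(5, S))
Function('q')(D) = Add(24, Mul(-1, D)) (Function('q')(D) = Add(Mul(3, Add(5, 3)), Mul(-1, D)) = Add(Mul(3, 8), Mul(-1, D)) = Add(24, Mul(-1, D)))
Add(Add(Pow(Add(-24, n), Rational(1, 2)), Mul(-1, 18)), Mul(-153, Function('q')(-5))) = Add(Add(Pow(Add(-24, -15), Rational(1, 2)), Mul(-1, 18)), Mul(-153, Add(24, Mul(-1, -5)))) = Add(Add(Pow(-39, Rational(1, 2)), -18), Mul(-153, Add(24, 5))) = Add(Add(Mul(I, Pow(39, Rational(1, 2))), -18), Mul(-153, 29)) = Add(Add(-18, Mul(I, Pow(39, Rational(1, 2)))), -4437) = Add(-4455, Mul(I, Pow(39, Rational(1, 2))))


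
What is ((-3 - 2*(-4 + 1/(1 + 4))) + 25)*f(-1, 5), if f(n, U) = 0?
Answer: 0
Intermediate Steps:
((-3 - 2*(-4 + 1/(1 + 4))) + 25)*f(-1, 5) = ((-3 - 2*(-4 + 1/(1 + 4))) + 25)*0 = ((-3 - 2*(-4 + 1/5)) + 25)*0 = ((-3 - 2*(-19/5)) + 25)*0 = ((-3 + 38/5) + 25)*0 = (23/5 + 25)*0 = (148/5)*0 = 0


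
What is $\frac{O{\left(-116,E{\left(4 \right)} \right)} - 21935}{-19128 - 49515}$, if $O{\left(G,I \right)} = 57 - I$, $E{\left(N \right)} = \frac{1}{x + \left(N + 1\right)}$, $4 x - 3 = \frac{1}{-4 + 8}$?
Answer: $\frac{2034670}{6383799} \approx 0.31872$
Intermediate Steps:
$x = \frac{13}{16}$ ($x = \frac{3}{4} + \frac{1}{4 \left(-4 + 8\right)} = \frac{3}{4} + \frac{1}{4 \cdot 4} = \frac{3}{4} + \frac{1}{4} \cdot \frac{1}{4} = \frac{3}{4} + \frac{1}{16} = \frac{13}{16} \approx 0.8125$)
$E{\left(N \right)} = \frac{1}{\frac{29}{16} + N}$ ($E{\left(N \right)} = \frac{1}{\frac{13}{16} + \left(N + 1\right)} = \frac{1}{\frac{13}{16} + \left(1 + N\right)} = \frac{1}{\frac{29}{16} + N}$)
$\frac{O{\left(-116,E{\left(4 \right)} \right)} - 21935}{-19128 - 49515} = \frac{\left(57 - \frac{16}{29 + 16 \cdot 4}\right) - 21935}{-19128 - 49515} = \frac{\left(57 - \frac{16}{29 + 64}\right) - 21935}{-68643} = \left(\left(57 - \frac{16}{93}\right) - 21935\right) \left(- \frac{1}{68643}\right) = \left(\frac{5285}{93} - 21935\right) \left(- \frac{1}{68643}\right) = \left(- \frac{2034670}{93}\right) \left(- \frac{1}{68643}\right) = \frac{2034670}{6383799}$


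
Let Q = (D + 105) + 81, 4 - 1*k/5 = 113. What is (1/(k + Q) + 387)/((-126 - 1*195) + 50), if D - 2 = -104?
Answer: -178406/124931 ≈ -1.4280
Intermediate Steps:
k = -545 (k = 20 - 5*113 = 20 - 565 = -545)
D = -102 (D = 2 - 104 = -102)
Q = 84 (Q = (-102 + 105) + 81 = 3 + 81 = 84)
(1/(k + Q) + 387)/((-126 - 1*195) + 50) = (1/(-545 + 84) + 387)/((-126 - 1*195) + 50) = (1/(-461) + 387)/((-126 - 195) + 50) = (-1/461 + 387)/(-321 + 50) = (178406/461)/(-271) = (178406/461)*(-1/271) = -178406/124931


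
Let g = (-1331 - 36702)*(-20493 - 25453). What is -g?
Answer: -1747464218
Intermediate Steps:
g = 1747464218 (g = -38033*(-45946) = 1747464218)
-g = -1*1747464218 = -1747464218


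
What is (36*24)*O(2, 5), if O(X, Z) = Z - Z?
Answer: 0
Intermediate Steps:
O(X, Z) = 0
(36*24)*O(2, 5) = (36*24)*0 = 864*0 = 0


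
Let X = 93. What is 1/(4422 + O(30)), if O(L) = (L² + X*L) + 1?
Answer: 1/8113 ≈ 0.00012326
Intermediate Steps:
O(L) = 1 + L² + 93*L (O(L) = (L² + 93*L) + 1 = 1 + L² + 93*L)
1/(4422 + O(30)) = 1/(4422 + (1 + 30² + 93*30)) = 1/(4422 + (1 + 900 + 2790)) = 1/(4422 + 3691) = 1/8113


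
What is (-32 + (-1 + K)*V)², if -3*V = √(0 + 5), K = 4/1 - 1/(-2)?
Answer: 37109/36 + 224*√5/3 ≈ 1197.8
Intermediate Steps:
K = 9/2 (K = 4*1 - 1*(-½) = 4 + ½ = 9/2 ≈ 4.5000)
V = -√5/3 (V = -√(0 + 5)/3 = -√5/3 ≈ -0.74536)
(-32 + (-1 + K)*V)² = (-32 + (-1 + 9/2)*(-√5/3))² = (-32 + 7*(-√5/3)/2)² = (-32 - 7*√5/6)²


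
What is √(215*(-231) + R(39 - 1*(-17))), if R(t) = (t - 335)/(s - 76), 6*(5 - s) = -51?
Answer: I*√31037835/25 ≈ 222.85*I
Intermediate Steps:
s = 27/2 (s = 5 - ⅙*(-51) = 5 + 17/2 = 27/2 ≈ 13.500)
R(t) = 134/25 - 2*t/125 (R(t) = (t - 335)/(27/2 - 76) = (-335 + t)/(-125/2) = (-335 + t)*(-2/125) = 134/25 - 2*t/125)
√(215*(-231) + R(39 - 1*(-17))) = √(215*(-231) + (134/25 - 2*(39 - 1*(-17))/125)) = √(-49665 + (134/25 - 2*(39 + 17)/125)) = √(-49665 + (134/25 - 2/125*56)) = √(-49665 + (134/25 - 112/125)) = √(-49665 + 558/125) = √(-6207567/125) = I*√31037835/25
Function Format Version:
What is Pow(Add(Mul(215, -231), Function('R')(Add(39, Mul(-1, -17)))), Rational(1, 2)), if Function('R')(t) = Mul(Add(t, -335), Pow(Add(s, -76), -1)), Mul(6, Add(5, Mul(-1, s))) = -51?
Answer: Mul(Rational(1, 25), I, Pow(31037835, Rational(1, 2))) ≈ Mul(222.85, I)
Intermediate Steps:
s = Rational(27, 2) (s = Add(5, Mul(Rational(-1, 6), -51)) = Add(5, Rational(17, 2)) = Rational(27, 2) ≈ 13.500)
Function('R')(t) = Add(Rational(134, 25), Mul(Rational(-2, 125), t)) (Function('R')(t) = Mul(Add(t, -335), Pow(Add(Rational(27, 2), -76), -1)) = Mul(Add(-335, t), Pow(Rational(-125, 2), -1)) = Mul(Add(-335, t), Rational(-2, 125)) = Add(Rational(134, 25), Mul(Rational(-2, 125), t)))
Pow(Add(Mul(215, -231), Function('R')(Add(39, Mul(-1, -17)))), Rational(1, 2)) = Pow(Add(Mul(215, -231), Add(Rational(134, 25), Mul(Rational(-2, 125), Add(39, Mul(-1, -17))))), Rational(1, 2)) = Pow(Add(-49665, Add(Rational(134, 25), Mul(Rational(-2, 125), Add(39, 17)))), Rational(1, 2)) = Pow(Add(-49665, Add(Rational(134, 25), Mul(Rational(-2, 125), 56))), Rational(1, 2)) = Pow(Add(-49665, Add(Rational(134, 25), Rational(-112, 125))), Rational(1, 2)) = Pow(Add(-49665, Rational(558, 125)), Rational(1, 2)) = Pow(Rational(-6207567, 125), Rational(1, 2)) = Mul(Rational(1, 25), I, Pow(31037835, Rational(1, 2)))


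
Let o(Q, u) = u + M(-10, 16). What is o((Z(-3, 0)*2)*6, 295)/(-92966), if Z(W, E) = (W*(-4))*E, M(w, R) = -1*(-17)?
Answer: -156/46483 ≈ -0.0033561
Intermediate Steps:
M(w, R) = 17
Z(W, E) = -4*E*W (Z(W, E) = (-4*W)*E = -4*E*W)
o(Q, u) = 17 + u (o(Q, u) = u + 17 = 17 + u)
o((Z(-3, 0)*2)*6, 295)/(-92966) = (17 + 295)/(-92966) = 312*(-1/92966) = -156/46483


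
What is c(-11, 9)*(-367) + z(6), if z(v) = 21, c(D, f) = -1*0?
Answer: 21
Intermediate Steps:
c(D, f) = 0
c(-11, 9)*(-367) + z(6) = 0*(-367) + 21 = 0 + 21 = 21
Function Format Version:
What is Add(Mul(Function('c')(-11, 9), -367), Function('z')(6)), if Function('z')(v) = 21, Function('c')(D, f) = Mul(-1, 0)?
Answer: 21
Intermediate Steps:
Function('c')(D, f) = 0
Add(Mul(Function('c')(-11, 9), -367), Function('z')(6)) = Add(Mul(0, -367), 21) = Add(0, 21) = 21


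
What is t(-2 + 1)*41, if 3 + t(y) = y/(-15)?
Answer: -1804/15 ≈ -120.27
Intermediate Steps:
t(y) = -3 - y/15 (t(y) = -3 + y/(-15) = -3 + y*(-1/15) = -3 - y/15)
t(-2 + 1)*41 = (-3 - (-2 + 1)/15)*41 = (-3 - 1/15*(-1))*41 = (-3 + 1/15)*41 = -44/15*41 = -1804/15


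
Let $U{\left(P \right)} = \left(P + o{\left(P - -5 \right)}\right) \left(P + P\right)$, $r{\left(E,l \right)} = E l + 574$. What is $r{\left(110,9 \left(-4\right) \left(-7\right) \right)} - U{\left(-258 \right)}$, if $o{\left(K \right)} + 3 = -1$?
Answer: $-106898$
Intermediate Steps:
$o{\left(K \right)} = -4$ ($o{\left(K \right)} = -3 - 1 = -4$)
$r{\left(E,l \right)} = 574 + E l$
$U{\left(P \right)} = 2 P \left(-4 + P\right)$ ($U{\left(P \right)} = \left(P - 4\right) \left(P + P\right) = \left(-4 + P\right) 2 P = 2 P \left(-4 + P\right)$)
$r{\left(110,9 \left(-4\right) \left(-7\right) \right)} - U{\left(-258 \right)} = \left(574 + 110 \cdot 9 \left(-4\right) \left(-7\right)\right) - 2 \left(-258\right) \left(-4 - 258\right) = \left(574 + 110 \left(\left(-36\right) \left(-7\right)\right)\right) - 2 \left(-258\right) \left(-262\right) = \left(574 + 110 \cdot 252\right) - 135192 = \left(574 + 27720\right) - 135192 = 28294 - 135192 = -106898$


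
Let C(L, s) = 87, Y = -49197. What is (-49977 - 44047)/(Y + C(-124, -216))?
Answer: 47012/24555 ≈ 1.9146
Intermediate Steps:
(-49977 - 44047)/(Y + C(-124, -216)) = (-49977 - 44047)/(-49197 + 87) = -94024/(-49110) = -94024*(-1/49110) = 47012/24555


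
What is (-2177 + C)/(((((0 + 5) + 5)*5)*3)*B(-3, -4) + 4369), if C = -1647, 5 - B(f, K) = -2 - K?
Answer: -3824/4819 ≈ -0.79353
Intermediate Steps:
B(f, K) = 7 + K (B(f, K) = 5 - (-2 - K) = 5 + (2 + K) = 7 + K)
(-2177 + C)/(((((0 + 5) + 5)*5)*3)*B(-3, -4) + 4369) = (-2177 - 1647)/(((((0 + 5) + 5)*5)*3)*(7 - 4) + 4369) = -3824/((((5 + 5)*5)*3)*3 + 4369) = -3824/(((10*5)*3)*3 + 4369) = -3824/((50*3)*3 + 4369) = -3824/(150*3 + 4369) = -3824/(450 + 4369) = -3824/4819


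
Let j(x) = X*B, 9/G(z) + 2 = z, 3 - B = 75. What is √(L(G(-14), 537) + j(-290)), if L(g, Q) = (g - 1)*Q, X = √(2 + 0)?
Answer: √(-13425 - 1152*√2)/4 ≈ 30.674*I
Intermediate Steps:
B = -72 (B = 3 - 1*75 = 3 - 75 = -72)
X = √2 ≈ 1.4142
G(z) = 9/(-2 + z)
j(x) = -72*√2 (j(x) = √2*(-72) = -72*√2)
L(g, Q) = Q*(-1 + g) (L(g, Q) = (-1 + g)*Q = Q*(-1 + g))
√(L(G(-14), 537) + j(-290)) = √(537*(-1 + 9/(-2 - 14)) - 72*√2) = √(537*(-1 + 9/(-16)) - 72*√2) = √(537*(-1 + 9*(-1/16)) - 72*√2) = √(537*(-1 - 9/16) - 72*√2) = √(537*(-25/16) - 72*√2) = √(-13425/16 - 72*√2)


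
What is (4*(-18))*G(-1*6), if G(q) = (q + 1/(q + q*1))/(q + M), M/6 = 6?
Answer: 73/5 ≈ 14.600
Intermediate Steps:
M = 36 (M = 6*6 = 36)
G(q) = (q + 1/(2*q))/(36 + q) (G(q) = (q + 1/(q + q*1))/(q + 36) = (q + 1/(q + q))/(36 + q) = (q + 1/(2*q))/(36 + q))
(4*(-18))*G(-1*6) = (4*(-18))*((½ + (-1*6)²)/(((-1*6))*(36 - 1*6))) = -72*(½ + (-6)²)/((-6)*(36 - 6)) = -(-12)*(½ + 36)/30 = -(-12)*73/(30*2) = -72*(-73/360) = 73/5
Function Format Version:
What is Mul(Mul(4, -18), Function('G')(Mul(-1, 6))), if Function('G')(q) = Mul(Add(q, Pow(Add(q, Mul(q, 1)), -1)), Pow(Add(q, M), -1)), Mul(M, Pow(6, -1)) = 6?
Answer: Rational(73, 5) ≈ 14.600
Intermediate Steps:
M = 36 (M = Mul(6, 6) = 36)
Function('G')(q) = Mul(Pow(Add(36, q), -1), Add(q, Mul(Rational(1, 2), Pow(q, -1)))) (Function('G')(q) = Mul(Add(q, Pow(Add(q, Mul(q, 1)), -1)), Pow(Add(q, 36), -1)) = Mul(Add(q, Pow(Add(q, q), -1)), Pow(Add(36, q), -1)) = Mul(Add(q, Pow(Mul(2, q), -1)), Pow(Add(36, q), -1)) = Mul(Add(q, Mul(Rational(1, 2), Pow(q, -1))), Pow(Add(36, q), -1)) = Mul(Pow(Add(36, q), -1), Add(q, Mul(Rational(1, 2), Pow(q, -1)))))
Mul(Mul(4, -18), Function('G')(Mul(-1, 6))) = Mul(Mul(4, -18), Mul(Pow(Mul(-1, 6), -1), Pow(Add(36, Mul(-1, 6)), -1), Add(Rational(1, 2), Pow(Mul(-1, 6), 2)))) = Mul(-72, Mul(Pow(-6, -1), Pow(Add(36, -6), -1), Add(Rational(1, 2), Pow(-6, 2)))) = Mul(-72, Mul(Rational(-1, 6), Pow(30, -1), Add(Rational(1, 2), 36))) = Mul(-72, Mul(Rational(-1, 6), Rational(1, 30), Rational(73, 2))) = Mul(-72, Rational(-73, 360)) = Rational(73, 5)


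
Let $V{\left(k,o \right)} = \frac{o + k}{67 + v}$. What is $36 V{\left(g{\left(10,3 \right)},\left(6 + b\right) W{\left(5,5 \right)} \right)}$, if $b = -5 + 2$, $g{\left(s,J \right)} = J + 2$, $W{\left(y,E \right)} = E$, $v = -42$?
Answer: $\frac{144}{5} \approx 28.8$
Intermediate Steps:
$g{\left(s,J \right)} = 2 + J$
$b = -3$
$V{\left(k,o \right)} = \frac{k}{25} + \frac{o}{25}$ ($V{\left(k,o \right)} = \frac{o + k}{67 - 42} = \frac{k + o}{25} = \left(k + o\right) \frac{1}{25} = \frac{k}{25} + \frac{o}{25}$)
$36 V{\left(g{\left(10,3 \right)},\left(6 + b\right) W{\left(5,5 \right)} \right)} = 36 \left(\frac{2 + 3}{25} + \frac{\left(6 - 3\right) 5}{25}\right) = 36 \left(\frac{1}{25} \cdot 5 + \frac{3 \cdot 5}{25}\right) = 36 \left(\frac{1}{5} + \frac{1}{25} \cdot 15\right) = 36 \left(\frac{1}{5} + \frac{3}{5}\right) = 36 \cdot \frac{4}{5} = \frac{144}{5}$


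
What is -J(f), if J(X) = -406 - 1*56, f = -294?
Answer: 462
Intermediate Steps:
J(X) = -462 (J(X) = -406 - 56 = -462)
-J(f) = -1*(-462) = 462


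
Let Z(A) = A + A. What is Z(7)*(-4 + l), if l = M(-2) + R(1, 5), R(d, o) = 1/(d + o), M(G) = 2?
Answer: -77/3 ≈ -25.667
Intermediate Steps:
Z(A) = 2*A
l = 13/6 (l = 2 + 1/(1 + 5) = 2 + 1/6 = 13/6 ≈ 2.1667)
Z(7)*(-4 + l) = (2*7)*(-4 + 13/6) = 14*(-11/6) = -77/3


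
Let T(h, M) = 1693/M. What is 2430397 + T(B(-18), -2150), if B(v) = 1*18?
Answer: 5225351857/2150 ≈ 2.4304e+6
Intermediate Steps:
B(v) = 18
2430397 + T(B(-18), -2150) = 2430397 + 1693/(-2150) = 2430397 + 1693*(-1/2150) = 2430397 - 1693/2150 = 5225351857/2150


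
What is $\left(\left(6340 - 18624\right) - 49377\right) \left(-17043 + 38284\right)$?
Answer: $-1309741301$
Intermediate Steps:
$\left(\left(6340 - 18624\right) - 49377\right) \left(-17043 + 38284\right) = \left(-12284 - 49377\right) 21241 = \left(-61661\right) 21241 = -1309741301$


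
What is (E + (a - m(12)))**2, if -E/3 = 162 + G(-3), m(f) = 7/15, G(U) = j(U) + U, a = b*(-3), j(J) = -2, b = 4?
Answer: 52591504/225 ≈ 2.3374e+5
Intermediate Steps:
a = -12 (a = 4*(-3) = -12)
G(U) = -2 + U
m(f) = 7/15 (m(f) = 7*(1/15) = 7/15)
E = -471 (E = -3*(162 + (-2 - 3)) = -3*(162 - 5) = -3*157 = -471)
(E + (a - m(12)))**2 = (-471 + (-12 - 1*7/15))**2 = (-471 + (-12 - 7/15))**2 = (-471 - 187/15)**2 = (-7252/15)**2 = 52591504/225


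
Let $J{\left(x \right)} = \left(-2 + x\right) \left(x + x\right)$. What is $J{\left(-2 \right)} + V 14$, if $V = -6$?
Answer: $-68$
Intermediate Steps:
$J{\left(x \right)} = 2 x \left(-2 + x\right)$ ($J{\left(x \right)} = \left(-2 + x\right) 2 x = 2 x \left(-2 + x\right)$)
$J{\left(-2 \right)} + V 14 = 2 \left(-2\right) \left(-2 - 2\right) - 84 = 2 \left(-2\right) \left(-4\right) - 84 = 16 - 84 = -68$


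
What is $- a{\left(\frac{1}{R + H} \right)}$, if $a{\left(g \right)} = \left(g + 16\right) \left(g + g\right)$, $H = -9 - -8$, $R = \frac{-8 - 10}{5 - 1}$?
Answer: $\frac{696}{121} \approx 5.7521$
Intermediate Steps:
$R = - \frac{9}{2}$ ($R = - \frac{18}{4} = \left(-18\right) \frac{1}{4} = - \frac{9}{2} \approx -4.5$)
$H = -1$ ($H = -9 + 8 = -1$)
$a{\left(g \right)} = 2 g \left(16 + g\right)$ ($a{\left(g \right)} = \left(16 + g\right) 2 g = 2 g \left(16 + g\right)$)
$- a{\left(\frac{1}{R + H} \right)} = - \frac{2 \left(16 + \frac{1}{- \frac{9}{2} - 1}\right)}{- \frac{9}{2} - 1} = - \frac{2 \left(16 + \frac{1}{- \frac{11}{2}}\right)}{- \frac{11}{2}} = - \frac{2 \left(-2\right) \left(16 - \frac{2}{11}\right)}{11} = - \frac{2 \left(-2\right) 174}{11 \cdot 11} = \left(-1\right) \left(- \frac{696}{121}\right) = \frac{696}{121}$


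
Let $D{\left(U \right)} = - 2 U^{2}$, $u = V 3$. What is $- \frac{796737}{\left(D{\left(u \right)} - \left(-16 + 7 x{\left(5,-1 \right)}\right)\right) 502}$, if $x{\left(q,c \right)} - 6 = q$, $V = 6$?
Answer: $\frac{796737}{355918} \approx 2.2385$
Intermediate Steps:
$x{\left(q,c \right)} = 6 + q$
$u = 18$ ($u = 6 \cdot 3 = 18$)
$- \frac{796737}{\left(D{\left(u \right)} - \left(-16 + 7 x{\left(5,-1 \right)}\right)\right) 502} = - \frac{796737}{\left(- 2 \cdot 18^{2} + \left(18 - \left(2 + 7 \left(6 + 5\right)\right)\right)\right) 502} = - \frac{796737}{\left(\left(-2\right) 324 + \left(18 - 79\right)\right) 502} = - \frac{796737}{\left(-648 + \left(18 - 79\right)\right) 502} = - \frac{796737}{\left(-648 - 61\right) 502} = - \frac{796737}{\left(-709\right) 502} = - \frac{796737}{-355918} = \left(-796737\right) \left(- \frac{1}{355918}\right) = \frac{796737}{355918}$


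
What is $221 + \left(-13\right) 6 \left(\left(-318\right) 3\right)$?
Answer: $74633$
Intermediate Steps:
$221 + \left(-13\right) 6 \left(\left(-318\right) 3\right) = 221 - -74412 = 221 + 74412 = 74633$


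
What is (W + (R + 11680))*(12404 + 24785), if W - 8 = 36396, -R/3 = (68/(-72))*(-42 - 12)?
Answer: 1782505959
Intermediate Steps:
R = -153 (R = -3*68/(-72)*(-42 - 12) = -3*68*(-1/72)*(-54) = -(-17)*(-54)/6 = -3*51 = -153)
W = 36404 (W = 8 + 36396 = 36404)
(W + (R + 11680))*(12404 + 24785) = (36404 + (-153 + 11680))*(12404 + 24785) = (36404 + 11527)*37189 = 47931*37189 = 1782505959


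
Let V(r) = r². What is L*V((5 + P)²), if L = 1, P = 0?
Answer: 625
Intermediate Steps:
L*V((5 + P)²) = 1*((5 + 0)²)² = 1*(5²)² = 1*25² = 1*625 = 625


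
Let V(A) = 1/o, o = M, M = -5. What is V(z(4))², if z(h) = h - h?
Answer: 1/25 ≈ 0.040000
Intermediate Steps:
z(h) = 0
o = -5
V(A) = -⅕ (V(A) = 1/(-5) = -⅕)
V(z(4))² = (-⅕)² = 1/25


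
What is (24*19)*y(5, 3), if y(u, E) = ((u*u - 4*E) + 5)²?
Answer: 147744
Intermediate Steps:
y(u, E) = (5 + u² - 4*E)² (y(u, E) = ((u² - 4*E) + 5)² = (5 + u² - 4*E)²)
(24*19)*y(5, 3) = (24*19)*(5 + 5² - 4*3)² = 456*(5 + 25 - 12)² = 456*18² = 456*324 = 147744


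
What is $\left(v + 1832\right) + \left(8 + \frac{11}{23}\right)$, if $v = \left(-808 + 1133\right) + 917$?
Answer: $\frac{70897}{23} \approx 3082.5$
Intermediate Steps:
$v = 1242$ ($v = 325 + 917 = 1242$)
$\left(v + 1832\right) + \left(8 + \frac{11}{23}\right) = \left(1242 + 1832\right) + \left(8 + \frac{11}{23}\right) = 3074 + \left(8 + 11 \cdot \frac{1}{23}\right) = 3074 + \left(8 + \frac{11}{23}\right) = 3074 + \frac{195}{23} = \frac{70897}{23}$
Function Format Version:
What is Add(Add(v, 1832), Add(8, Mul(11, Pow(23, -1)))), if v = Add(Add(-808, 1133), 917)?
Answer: Rational(70897, 23) ≈ 3082.5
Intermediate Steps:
v = 1242 (v = Add(325, 917) = 1242)
Add(Add(v, 1832), Add(8, Mul(11, Pow(23, -1)))) = Add(Add(1242, 1832), Add(8, Mul(11, Pow(23, -1)))) = Add(3074, Add(8, Mul(11, Rational(1, 23)))) = Add(3074, Add(8, Rational(11, 23))) = Add(3074, Rational(195, 23)) = Rational(70897, 23)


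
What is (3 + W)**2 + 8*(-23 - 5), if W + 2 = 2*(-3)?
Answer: -199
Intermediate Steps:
W = -8 (W = -2 + 2*(-3) = -2 - 6 = -8)
(3 + W)**2 + 8*(-23 - 5) = (3 - 8)**2 + 8*(-23 - 5) = (-5)**2 + 8*(-28) = 25 - 224 = -199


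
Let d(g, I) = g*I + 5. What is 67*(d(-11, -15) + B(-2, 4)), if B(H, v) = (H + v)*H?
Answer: 11122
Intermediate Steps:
d(g, I) = 5 + I*g (d(g, I) = I*g + 5 = 5 + I*g)
B(H, v) = H*(H + v)
67*(d(-11, -15) + B(-2, 4)) = 67*((5 - 15*(-11)) - 2*(-2 + 4)) = 67*((5 + 165) - 2*2) = 67*(170 - 4) = 67*166 = 11122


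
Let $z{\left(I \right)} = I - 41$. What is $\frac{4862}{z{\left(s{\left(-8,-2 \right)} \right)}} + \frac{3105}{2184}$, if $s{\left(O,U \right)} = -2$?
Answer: $- \frac{3495031}{31304} \approx -111.65$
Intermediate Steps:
$z{\left(I \right)} = -41 + I$
$\frac{4862}{z{\left(s{\left(-8,-2 \right)} \right)}} + \frac{3105}{2184} = \frac{4862}{-41 - 2} + \frac{3105}{2184} = \frac{4862}{-43} + 3105 \cdot \frac{1}{2184} = 4862 \left(- \frac{1}{43}\right) + \frac{1035}{728} = - \frac{4862}{43} + \frac{1035}{728} = - \frac{3495031}{31304}$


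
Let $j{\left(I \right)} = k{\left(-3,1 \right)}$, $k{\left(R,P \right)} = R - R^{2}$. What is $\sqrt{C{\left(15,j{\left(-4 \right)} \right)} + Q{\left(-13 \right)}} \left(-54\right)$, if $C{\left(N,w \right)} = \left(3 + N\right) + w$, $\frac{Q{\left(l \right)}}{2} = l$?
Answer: $- 108 i \sqrt{5} \approx - 241.5 i$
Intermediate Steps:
$Q{\left(l \right)} = 2 l$
$j{\left(I \right)} = -12$ ($j{\left(I \right)} = - 3 \left(1 - -3\right) = - 3 \left(1 + 3\right) = \left(-3\right) 4 = -12$)
$C{\left(N,w \right)} = 3 + N + w$
$\sqrt{C{\left(15,j{\left(-4 \right)} \right)} + Q{\left(-13 \right)}} \left(-54\right) = \sqrt{\left(3 + 15 - 12\right) + 2 \left(-13\right)} \left(-54\right) = \sqrt{6 - 26} \left(-54\right) = \sqrt{-20} \left(-54\right) = 2 i \sqrt{5} \left(-54\right) = - 108 i \sqrt{5}$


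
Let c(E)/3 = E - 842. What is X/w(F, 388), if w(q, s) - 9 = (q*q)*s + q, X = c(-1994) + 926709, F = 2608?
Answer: 918201/2639048249 ≈ 0.00034793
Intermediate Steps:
c(E) = -2526 + 3*E (c(E) = 3*(E - 842) = 3*(-842 + E) = -2526 + 3*E)
X = 918201 (X = (-2526 + 3*(-1994)) + 926709 = (-2526 - 5982) + 926709 = -8508 + 926709 = 918201)
w(q, s) = 9 + q + s*q² (w(q, s) = 9 + ((q*q)*s + q) = 9 + (q²*s + q) = 9 + (s*q² + q) = 9 + (q + s*q²) = 9 + q + s*q²)
X/w(F, 388) = 918201/(9 + 2608 + 388*2608²) = 918201/(9 + 2608 + 388*6801664) = 918201/(9 + 2608 + 2639045632) = 918201/2639048249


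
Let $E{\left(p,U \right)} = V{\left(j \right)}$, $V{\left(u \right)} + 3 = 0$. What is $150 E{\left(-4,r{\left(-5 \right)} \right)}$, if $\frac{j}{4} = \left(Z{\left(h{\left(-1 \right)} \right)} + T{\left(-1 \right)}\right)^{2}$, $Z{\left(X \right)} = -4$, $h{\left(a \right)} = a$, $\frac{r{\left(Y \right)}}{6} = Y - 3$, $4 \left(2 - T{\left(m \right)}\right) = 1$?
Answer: $-450$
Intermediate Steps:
$T{\left(m \right)} = \frac{7}{4}$ ($T{\left(m \right)} = 2 - \frac{1}{4} = \frac{7}{4}$)
$r{\left(Y \right)} = -18 + 6 Y$ ($r{\left(Y \right)} = 6 \left(Y - 3\right) = 6 \left(-3 + Y\right) = -18 + 6 Y$)
$j = \frac{81}{4}$ ($j = 4 \left(-4 + \frac{7}{4}\right)^{2} = 4 \left(- \frac{9}{4}\right)^{2} = 4 \cdot \frac{81}{16} = \frac{81}{4} \approx 20.25$)
$V{\left(u \right)} = -3$ ($V{\left(u \right)} = -3 + 0 = -3$)
$E{\left(p,U \right)} = -3$
$150 E{\left(-4,r{\left(-5 \right)} \right)} = 150 \left(-3\right) = -450$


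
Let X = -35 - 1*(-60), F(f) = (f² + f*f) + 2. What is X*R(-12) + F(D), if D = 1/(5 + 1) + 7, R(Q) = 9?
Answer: 5935/18 ≈ 329.72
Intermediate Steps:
D = 43/6 (D = 1/6 + 7 = ⅙ + 7 = 43/6 ≈ 7.1667)
F(f) = 2 + 2*f² (F(f) = (f² + f²) + 2 = 2*f² + 2 = 2 + 2*f²)
X = 25 (X = -35 + 60 = 25)
X*R(-12) + F(D) = 25*9 + (2 + 2*(43/6)²) = 225 + (2 + 2*(1849/36)) = 225 + (2 + 1849/18) = 225 + 1885/18 = 5935/18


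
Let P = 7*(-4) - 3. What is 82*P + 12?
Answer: -2530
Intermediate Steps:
P = -31 (P = -28 - 3 = -31)
82*P + 12 = 82*(-31) + 12 = -2542 + 12 = -2530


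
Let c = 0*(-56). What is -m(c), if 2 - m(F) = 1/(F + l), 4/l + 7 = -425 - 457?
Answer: -897/4 ≈ -224.25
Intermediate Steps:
c = 0
l = -4/889 (l = 4/(-7 + (-425 - 457)) = 4/(-7 - 882) = 4/(-889) = 4*(-1/889) = -4/889 ≈ -0.0044994)
m(F) = 2 - 1/(-4/889 + F) (m(F) = 2 - 1/(F - 4/889) = 2 - 1/(-4/889 + F))
-m(c) = -(-897 + 1778*0)/(-4 + 889*0) = -(-897 + 0)/(-4 + 0) = -(-897)/(-4) = -(-1)*(-897)/4 = -1*897/4 = -897/4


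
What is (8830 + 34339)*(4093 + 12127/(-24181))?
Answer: 4272034717314/24181 ≈ 1.7667e+8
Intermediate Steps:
(8830 + 34339)*(4093 + 12127/(-24181)) = 43169*(4093 + 12127*(-1/24181)) = 43169*(4093 - 12127/24181) = 43169*(98960706/24181) = 4272034717314/24181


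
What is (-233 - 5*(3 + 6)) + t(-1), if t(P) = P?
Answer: -279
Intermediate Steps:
(-233 - 5*(3 + 6)) + t(-1) = (-233 - 5*(3 + 6)) - 1 = (-233 - 5*9) - 1 = (-233 - 45) - 1 = -278 - 1 = -279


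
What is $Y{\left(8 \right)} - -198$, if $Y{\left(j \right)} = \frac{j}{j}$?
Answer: $199$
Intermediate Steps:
$Y{\left(j \right)} = 1$
$Y{\left(8 \right)} - -198 = 1 - -198 = 1 + 198 = 199$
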